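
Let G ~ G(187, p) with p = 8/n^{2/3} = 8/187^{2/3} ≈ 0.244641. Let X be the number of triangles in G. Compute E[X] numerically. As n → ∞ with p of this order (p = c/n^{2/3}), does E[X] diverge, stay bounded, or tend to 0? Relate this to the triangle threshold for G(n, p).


Number of potential triangles: C(187, 3) = 1072445.
Each occurs with probability p³ ≈ (0.244641)³ ≈ 1.46415396e-02.
By linearity: E[X] = C(187, 3)·p³ ≈ 1072445 · 1.46415396e-02 ≈ 15702.245989.
Since α = 2/3 < 1, p = c/n^{2/3} ≫ 1/n is above the triangle threshold p ~ 1/n. Asymptotically E[X] ~ (c³/6)·n^{3(1−α)} = (8³/6)·n^{1} → ∞; triangles are abundant w.h.p.

E[X] ≈ 15702.245989; in regime p = Θ(1/n^{2/3}) E[X] diverges (above the triangle threshold p ~ 1/n).


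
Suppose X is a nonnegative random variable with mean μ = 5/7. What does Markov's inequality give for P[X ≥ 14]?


μ = E[X] = 5/7, a = 14.
Markov: P[X ≥ 14] ≤ μ/a = (5/7)/14 = 5/98.
Numerically: ≈ 0.051020.
(Since a = 14 > μ = 0.714286, the bound 5/98 is < 1 and informative.)

P[X ≥ 14] ≤ 5/98 ≈ 0.051020.


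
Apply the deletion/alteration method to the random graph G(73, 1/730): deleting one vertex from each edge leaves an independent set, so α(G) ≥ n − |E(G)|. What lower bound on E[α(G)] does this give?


E[|E(G)|] = C(73, 2)·p = 2628 · (1/730) = 18/5.
E[α(G)] ≥ n − E[|E(G)|] = 73 − 18/5 = 347/5.
Numerically: ≈ 69.400.
(This is only a lower bound; the true E[α(G)] may be larger.)

E[α(G)] ≥ 347/5 ≈ 69.400.


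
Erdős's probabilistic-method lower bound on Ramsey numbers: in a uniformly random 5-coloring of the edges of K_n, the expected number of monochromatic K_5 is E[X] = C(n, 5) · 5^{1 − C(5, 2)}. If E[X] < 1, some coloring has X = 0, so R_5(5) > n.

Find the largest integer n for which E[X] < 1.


We need C(n, 5) · 5^{1 − 10} < 1, i.e. C(n, 5) < 5^{10 − 1} = 1953125.
Check values of n near the boundary:
  n = 46: C(46, 5) = 1370754; 1370754 < 1953125? YES
  n = 47: C(47, 5) = 1533939; 1533939 < 1953125? YES
  n = 48: C(48, 5) = 1712304; 1712304 < 1953125? YES
  n = 49: C(49, 5) = 1906884; 1906884 < 1953125? YES
  n = 50: C(50, 5) = 2118760; 2118760 < 1953125? NO
  n = 51: C(51, 5) = 2349060; 2349060 < 1953125? NO
  n = 52: C(52, 5) = 2598960; 2598960 < 1953125? NO
The largest n with C(n, 5) < 1953125 is n = 49 (where E[X] = 1906884/1953125 ≈ 0.976). Hence R_5(5) > 49, i.e. R_5(5) ≥ 50.

Largest n = 49; hence R_5(5) > 49.


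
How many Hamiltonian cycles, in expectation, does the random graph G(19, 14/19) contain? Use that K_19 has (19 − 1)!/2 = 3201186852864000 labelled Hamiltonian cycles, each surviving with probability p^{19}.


K_19 has (19 − 1)!/2 = 3201186852864000 labelled Hamiltonian cycles.
For each such Hamiltonian cycle H, let X_H = 1 if all 19 edges of H are present in G. Then P[X_H = 1] = p^{19} = (14/19)^{19} = 5976303958948914397184/1978419655660313589123979.
By linearity: E[X] = Σ_H E[X_H] = 3201186852864000 · p^{19} = 3201186852864000 · 5976303958948914397184/1978419655660313589123979 = 19131265662106339128470788663934976000/1978419655660313589123979.
Numerically: E[X] ≈ 9.67e+12.

E[X] = 3201186852864000 · (14/19)^{19} = 19131265662106339128470788663934976000/1978419655660313589123979 ≈ 9.67e+12.


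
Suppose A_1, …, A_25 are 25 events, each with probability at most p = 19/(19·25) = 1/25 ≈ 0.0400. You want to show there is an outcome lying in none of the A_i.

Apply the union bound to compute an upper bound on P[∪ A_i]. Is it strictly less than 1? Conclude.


Union bound: P[∪_{i=1}^{25} A_i] ≤ Σ_i P[A_i] ≤ 25·p = 25·(1/25) = 1.
Numerically: 1 ≈ 1.0000.
Is 1 < 1? NO.
Since the bound 1 is ≥ 1, the union bound is uninformative here; it does NOT by itself certify existence.

25·p = 1 ≈ 1.0000; existence NOT certified by the union bound.


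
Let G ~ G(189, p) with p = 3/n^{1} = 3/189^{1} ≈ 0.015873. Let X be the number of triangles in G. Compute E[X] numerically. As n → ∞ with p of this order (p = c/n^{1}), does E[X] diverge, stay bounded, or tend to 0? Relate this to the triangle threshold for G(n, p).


Number of potential triangles: C(189, 3) = 1107414.
Each occurs with probability p³ ≈ (0.015873)³ ≈ 3.9992481e-06.
By linearity: E[X] = C(189, 3)·p³ ≈ 1107414 · 3.9992481e-06 ≈ 4.42882.
Here α = 1, so p = 3/n is exactly at the triangle threshold p ~ 1/n. Asymptotically E[X] → c³/6 = 3³/6 = 9/2 ≈ 4.50000, a bounded constant. In this regime the triangle count is asymptotically Poisson(c³/6).

E[X] ≈ 4.42882; in regime p = Θ(1/n^{1}) E[X] stays bounded (at the triangle threshold p ~ 1/n).


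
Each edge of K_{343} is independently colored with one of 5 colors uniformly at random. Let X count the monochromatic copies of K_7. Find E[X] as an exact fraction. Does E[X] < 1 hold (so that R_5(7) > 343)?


E[X] = C(343, 7) · 5^{1 − 21} = 104200375748469 · 5^{−20} = 104200375748469/95367431640625.
As a reduced fraction: E[X] = 104200375748469/95367431640625 ≈ 1.09262.
Is E[X] < 1? NO.
Since E[X] ≥ 1, the first-moment bound is inconclusive at n = 343; it does NOT by itself certify R_5(7) > 343.

E[X] = 104200375748469/95367431640625 ≈ 1.09262; E[X] ≥ 1; first-moment method inconclusive here.


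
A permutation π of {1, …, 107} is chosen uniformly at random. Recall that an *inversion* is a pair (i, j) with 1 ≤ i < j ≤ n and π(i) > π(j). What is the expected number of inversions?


Write X = Σ X_I over the C(107, 2) = 5671 pairs i < j, with X_I the indicator of one inversion.
There are 5671 indicators.
For each fixed pair i < j, the values π(i) and π(j) are two distinct elements of {1, …, 107} in uniformly random order; by symmetry P[π(i) > π(j)] = 1/2.
By linearity: E[X] = 5671 · (1/2) = C(107, 2) · (1/2) = 5671/2 = 5671/2 ≈ 2835.50000.

E[X] = 5671/2 = 2835.50000.


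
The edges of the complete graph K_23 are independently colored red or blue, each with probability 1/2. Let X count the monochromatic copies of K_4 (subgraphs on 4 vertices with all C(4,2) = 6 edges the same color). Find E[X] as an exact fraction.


Let X = Σ_S X_S over the C(23, 4) = 8855 subsets S of size 4, where X_S = 1 if the K_4 on S is monochromatic.
For a fixed S, the K_4 on S has C(4, 2) = 6 edges. P[all 6 edges red] = (1/2)^6, and likewise for blue, so P[monochromatic] = 2·(1/2)^6 = 2^{1 − 6} = 1/32.
By linearity: E[X] = C(23, 4) · 2^{1 − 6} = 8855 · 1/32 = 8855/32.
Numerically: E[X] ≈ 276.719.

E[X] = C(23,4)·2^(1−C(4,2)) = 8855/32 ≈ 276.719.


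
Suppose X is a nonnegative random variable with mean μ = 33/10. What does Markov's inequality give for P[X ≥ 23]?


μ = E[X] = 33/10, a = 23.
Markov: P[X ≥ 23] ≤ μ/a = (33/10)/23 = 33/230.
Numerically: ≈ 0.14348.
(Since a = 23 > μ = 3.30000, the bound 33/230 is < 1 and informative.)

P[X ≥ 23] ≤ 33/230 ≈ 0.14348.


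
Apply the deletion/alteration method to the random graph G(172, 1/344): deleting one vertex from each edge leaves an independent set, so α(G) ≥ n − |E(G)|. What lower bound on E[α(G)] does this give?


E[|E(G)|] = C(172, 2)·p = 14706 · (1/344) = 171/4.
E[α(G)] ≥ n − E[|E(G)|] = 172 − 171/4 = 517/4.
Numerically: ≈ 129.250.
(This is only a lower bound; the true E[α(G)] may be larger.)

E[α(G)] ≥ 517/4 ≈ 129.250.


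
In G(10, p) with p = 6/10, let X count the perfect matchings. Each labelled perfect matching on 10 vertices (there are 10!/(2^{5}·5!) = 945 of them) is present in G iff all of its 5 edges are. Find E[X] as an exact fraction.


K_10 has 10!/(2^{5}·5!) = 945 labelled perfect matchings.
For each such perfect matching H, let X_H = 1 if all 5 edges of H are present in G. Then P[X_H = 1] = p^{5} = (3/5)^{5} = 243/3125.
By linearity: E[X] = Σ_H E[X_H] = 945 · p^{5} = 945 · 243/3125 = 45927/625.
Numerically: E[X] ≈ 73.4832.

E[X] = 945 · (3/5)^{5} = 45927/625 ≈ 73.4832.


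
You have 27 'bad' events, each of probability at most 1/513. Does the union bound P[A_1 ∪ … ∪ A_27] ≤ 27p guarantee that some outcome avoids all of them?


Union bound: P[∪_{i=1}^{27} A_i] ≤ Σ_i P[A_i] ≤ 27·p = 27·(1/513) = 1/19.
Numerically: 1/19 ≈ 0.052632.
Is 1/19 < 1? YES.
Since P[∪ A_i] ≤ 1/19 < 1, the complement has P[∩ A_i^c] ≥ 1 − 1/19 = 18/19 > 0, so some outcome avoids every A_i.

27·p = 1/19 ≈ 0.052632; existence CERTIFIED by the union bound.


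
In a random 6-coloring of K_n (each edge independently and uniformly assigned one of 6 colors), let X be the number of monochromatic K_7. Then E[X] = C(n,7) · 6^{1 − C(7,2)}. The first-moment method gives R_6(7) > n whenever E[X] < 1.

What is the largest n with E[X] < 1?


We need C(n, 7) · 6^{1 − 21} < 1, i.e. C(n, 7) < 6^{21 − 1} = 3656158440062976.
Check values of n near the boundary:
  n = 562: C(562, 7) = 3384017972944752; 3384017972944752 < 3656158440062976? YES
  n = 563: C(563, 7) = 3426622515769596; 3426622515769596 < 3656158440062976? YES
  n = 564: C(564, 7) = 3469685994423792; 3469685994423792 < 3656158440062976? YES
  n = 565: C(565, 7) = 3513212521235560; 3513212521235560 < 3656158440062976? YES
  n = 566: C(566, 7) = 3557206237959440; 3557206237959440 < 3656158440062976? YES
  n = 567: C(567, 7) = 3601671315933933; 3601671315933933 < 3656158440062976? YES
  n = 568: C(568, 7) = 3646611956239704; 3646611956239704 < 3656158440062976? YES
  n = 569: C(569, 7) = 3692032389858348; 3692032389858348 < 3656158440062976? NO
  n = 570: C(570, 7) = 3737936877831720; 3737936877831720 < 3656158440062976? NO
The largest n with C(n, 7) < 3656158440062976 is n = 568 (where E[X] = 16882462760369/16926659444736 ≈ 0.997389). Hence R_6(7) > 568, i.e. R_6(7) ≥ 569.

Largest n = 568; hence R_6(7) > 568.


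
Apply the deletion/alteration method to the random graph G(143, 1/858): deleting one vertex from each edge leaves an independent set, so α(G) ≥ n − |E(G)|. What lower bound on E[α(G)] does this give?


E[|E(G)|] = C(143, 2)·p = 10153 · (1/858) = 71/6.
E[α(G)] ≥ n − E[|E(G)|] = 143 − 71/6 = 787/6.
Numerically: ≈ 131.16667.
(This is only a lower bound; the true E[α(G)] may be larger.)

E[α(G)] ≥ 787/6 ≈ 131.16667.


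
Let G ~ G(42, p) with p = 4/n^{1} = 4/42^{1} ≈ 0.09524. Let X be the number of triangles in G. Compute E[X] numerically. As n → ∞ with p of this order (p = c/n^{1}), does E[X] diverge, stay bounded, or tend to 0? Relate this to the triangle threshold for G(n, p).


Number of potential triangles: C(42, 3) = 11480.
Each occurs with probability p³ ≈ (0.09524)³ ≈ 8.638376e-04.
By linearity: E[X] = C(42, 3)·p³ ≈ 11480 · 8.638376e-04 ≈ 9.9169.
Here α = 1, so p = 4/n is exactly at the triangle threshold p ~ 1/n. Asymptotically E[X] → c³/6 = 4³/6 = 32/3 ≈ 10.6667, a bounded constant. In this regime the triangle count is asymptotically Poisson(c³/6).

E[X] ≈ 9.9169; in regime p = Θ(1/n^{1}) E[X] stays bounded (at the triangle threshold p ~ 1/n).


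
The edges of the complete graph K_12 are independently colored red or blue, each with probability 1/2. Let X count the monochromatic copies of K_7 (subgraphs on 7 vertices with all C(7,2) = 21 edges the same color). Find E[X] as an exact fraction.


Let X = Σ_S X_S over the C(12, 7) = 792 subsets S of size 7, where X_S = 1 if the K_7 on S is monochromatic.
For a fixed S, the K_7 on S has C(7, 2) = 21 edges. P[all 21 edges red] = (1/2)^21, and likewise for blue, so P[monochromatic] = 2·(1/2)^21 = 2^{1 − 21} = 1/1048576.
Summing: E[X] = C(12, 7) · 2^{1 − 21} = 792 · 1/1048576 = 99/131072.
Numerically: E[X] ≈ 0.0008.

E[X] = C(12,7)·2^(1−C(7,2)) = 99/131072 ≈ 0.0008.


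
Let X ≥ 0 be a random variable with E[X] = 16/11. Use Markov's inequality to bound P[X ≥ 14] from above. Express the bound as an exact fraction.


μ = E[X] = 16/11, a = 14.
Markov: P[X ≥ 14] ≤ μ/a = (16/11)/14 = 8/77.
Numerically: ≈ 0.10390.
(Since a = 14 > μ = 1.45455, the bound 8/77 is < 1 and informative.)

P[X ≥ 14] ≤ 8/77 ≈ 0.10390.


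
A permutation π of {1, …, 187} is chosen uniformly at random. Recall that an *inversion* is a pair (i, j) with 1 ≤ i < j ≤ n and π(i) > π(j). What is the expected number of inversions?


Write X = Σ X_I over the C(187, 2) = 17391 pairs i < j, with X_I the indicator of one inversion.
There are 17391 indicators.
For each fixed pair i < j, the values π(i) and π(j) are two distinct elements of {1, …, 187} in uniformly random order; by symmetry P[π(i) > π(j)] = 1/2.
By linearity: E[X] = 17391 · (1/2) = C(187, 2) · (1/2) = 17391/2 = 17391/2 ≈ 8695.500.

E[X] = 17391/2 = 8695.500.


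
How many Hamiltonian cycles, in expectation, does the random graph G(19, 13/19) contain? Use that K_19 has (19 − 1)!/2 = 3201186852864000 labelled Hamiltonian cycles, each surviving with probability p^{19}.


K_19 has (19 − 1)!/2 = 3201186852864000 labelled Hamiltonian cycles.
For each such Hamiltonian cycle H, let X_H = 1 if all 19 edges of H are present in G. Then P[X_H = 1] = p^{19} = (13/19)^{19} = 1461920290375446110677/1978419655660313589123979.
By linearity of expectation: E[X] = Σ_H E[X_H] = 3201186852864000 · p^{19} = 3201186852864000 · 1461920290375446110677/1978419655660313589123979 = 4679880013484999364018134658428928000/1978419655660313589123979.
Numerically: E[X] ≈ 2.37e+12.

E[X] = 3201186852864000 · (13/19)^{19} = 4679880013484999364018134658428928000/1978419655660313589123979 ≈ 2.37e+12.


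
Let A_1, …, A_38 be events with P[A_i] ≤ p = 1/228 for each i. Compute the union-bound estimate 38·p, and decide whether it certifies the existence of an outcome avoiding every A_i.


Union bound: P[∪_{i=1}^{38} A_i] ≤ Σ_i P[A_i] ≤ 38·p = 38·(1/228) = 1/6.
Numerically: 1/6 ≈ 0.166667.
Is 1/6 < 1? YES.
Since P[∪ A_i] ≤ 1/6 < 1, the complement has P[∩ A_i^c] ≥ 1 − 1/6 = 5/6 > 0, so some outcome avoids every A_i.

38·p = 1/6 ≈ 0.166667; existence CERTIFIED by the union bound.


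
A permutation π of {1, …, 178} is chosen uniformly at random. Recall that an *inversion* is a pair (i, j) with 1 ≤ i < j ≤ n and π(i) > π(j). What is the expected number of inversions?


Write X = Σ X_I over the C(178, 2) = 15753 pairs i < j, with X_I the indicator of one inversion.
There are 15753 indicators.
For each fixed pair i < j, the values π(i) and π(j) are two distinct elements of {1, …, 178} in uniformly random order; by symmetry P[π(i) > π(j)] = 1/2.
By linearity: E[X] = 15753 · (1/2) = C(178, 2) · (1/2) = 15753/2 = 15753/2 ≈ 7876.5000.

E[X] = 15753/2 = 7876.5000.


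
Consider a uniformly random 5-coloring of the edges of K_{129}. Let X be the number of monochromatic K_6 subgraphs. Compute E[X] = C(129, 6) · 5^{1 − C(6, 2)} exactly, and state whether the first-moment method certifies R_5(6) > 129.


E[X] = C(129, 6) · 5^{1 − 15} = 5688177600 · 5^{−14} = 5688177600/6103515625.
As a reduced fraction: E[X] = 227527104/244140625 ≈ 0.9319510.
Is E[X] < 1? YES.
Since E[X] < 1, there exists a 5-coloring of K_{129} with no monochromatic K_6; hence R_5(6) > 129.

E[X] = 227527104/244140625 ≈ 0.9319510; E[X] < 1, so R_5(6) > 129.


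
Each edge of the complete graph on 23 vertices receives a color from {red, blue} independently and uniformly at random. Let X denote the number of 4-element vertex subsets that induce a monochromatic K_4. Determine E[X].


Let X = Σ_S X_S over the C(23, 4) = 8855 subsets S of size 4, where X_S = 1 if the K_4 on S is monochromatic.
For a fixed S, the K_4 on S has C(4, 2) = 6 edges. P[all 6 edges red] = (1/2)^6, and likewise for blue, so P[monochromatic] = 2·(1/2)^6 = 2^{1 − 6} = 1/32.
By linearity of expectation: E[X] = C(23, 4) · 2^{1 − 6} = 8855 · 1/32 = 8855/32.
Numerically: E[X] ≈ 276.7188.

E[X] = C(23,4)·2^(1−C(4,2)) = 8855/32 ≈ 276.7188.


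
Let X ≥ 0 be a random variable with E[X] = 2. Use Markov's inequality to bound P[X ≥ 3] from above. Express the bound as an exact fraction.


μ = E[X] = 2, a = 3.
Markov: P[X ≥ 3] ≤ μ/a = (2)/3 = 2/3.
Numerically: ≈ 0.6667.
(Since a = 3 > μ = 2.0000, the bound 2/3 is < 1 and informative.)

P[X ≥ 3] ≤ 2/3 ≈ 0.6667.


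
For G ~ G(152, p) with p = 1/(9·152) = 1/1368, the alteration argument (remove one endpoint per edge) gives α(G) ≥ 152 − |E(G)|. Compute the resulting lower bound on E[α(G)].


E[|E(G)|] = C(152, 2)·p = 11476 · (1/1368) = 151/18.
E[α(G)] ≥ n − E[|E(G)|] = 152 − 151/18 = 2585/18.
Numerically: ≈ 143.61111.
(This is only a lower bound; the true E[α(G)] may be larger.)

E[α(G)] ≥ 2585/18 ≈ 143.61111.


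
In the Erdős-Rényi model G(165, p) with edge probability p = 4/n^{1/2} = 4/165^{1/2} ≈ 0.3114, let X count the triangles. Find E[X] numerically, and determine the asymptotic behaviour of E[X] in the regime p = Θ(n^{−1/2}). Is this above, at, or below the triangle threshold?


Number of potential triangles: C(165, 3) = 735130.
Each occurs with probability p³ ≈ (0.3114)³ ≈ 3.019632e-02.
By linearity: E[X] = C(165, 3)·p³ ≈ 735130 · 3.019632e-02 ≈ 22198.2227.
Since α = 1/2 < 1, p = c/n^{1/2} ≫ 1/n is above the triangle threshold p ~ 1/n. Asymptotically E[X] ~ (c³/6)·n^{3(1−α)} = (4³/6)·n^{1.5} → ∞; triangles are abundant w.h.p.

E[X] ≈ 22198.2227; in regime p = Θ(1/n^{1/2}) E[X] diverges (above the triangle threshold p ~ 1/n).


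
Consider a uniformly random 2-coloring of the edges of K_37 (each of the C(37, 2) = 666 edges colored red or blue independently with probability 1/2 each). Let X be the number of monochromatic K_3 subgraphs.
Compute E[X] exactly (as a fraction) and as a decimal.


Let X = Σ_S X_S over the C(37, 3) = 7770 subsets S of size 3, where X_S = 1 if the K_3 on S is monochromatic.
For a fixed S, the K_3 on S has C(3, 2) = 3 edges. P[all 3 edges red] = (1/2)^3, and likewise for blue, so P[monochromatic] = 2·(1/2)^3 = 2^{1 − 3} = 1/4.
By linearity: E[X] = C(37, 3) · 2^{1 − 3} = 7770 · 1/4 = 3885/2.
Numerically: E[X] ≈ 1942.50000.

E[X] = C(37,3)·2^(1−C(3,2)) = 3885/2 ≈ 1942.50000.


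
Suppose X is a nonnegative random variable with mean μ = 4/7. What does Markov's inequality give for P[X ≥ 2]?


μ = E[X] = 4/7, a = 2.
Markov: P[X ≥ 2] ≤ μ/a = (4/7)/2 = 2/7.
Numerically: ≈ 0.28571.
(Since a = 2 > μ = 0.57143, the bound 2/7 is < 1 and informative.)

P[X ≥ 2] ≤ 2/7 ≈ 0.28571.


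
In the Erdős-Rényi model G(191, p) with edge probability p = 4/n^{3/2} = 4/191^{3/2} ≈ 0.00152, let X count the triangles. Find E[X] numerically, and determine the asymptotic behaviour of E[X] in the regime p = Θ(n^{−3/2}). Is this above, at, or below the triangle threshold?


Number of potential triangles: C(191, 3) = 1143135.
Each occurs with probability p³ ≈ (0.00152)³ ≈ 3.47960e-09.
By linearity: E[X] = C(191, 3)·p³ ≈ 1143135 · 3.47960e-09 ≈ 0.004.
Since α = 3/2 > 1, p = c/n^{3/2} = o(1/n) is below the triangle threshold p ~ 1/n. Asymptotically E[X] ~ (c³/6)·n^{3(1−α)} = (4³/6)·n^{-1.5} → 0, so by Markov's inequality G has no triangles w.h.p.

E[X] ≈ 0.004; in regime p = Θ(1/n^{3/2}) E[X] tends to 0 (below the triangle threshold p ~ 1/n).


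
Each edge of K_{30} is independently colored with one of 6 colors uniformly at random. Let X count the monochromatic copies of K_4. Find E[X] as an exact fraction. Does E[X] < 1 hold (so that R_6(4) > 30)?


E[X] = C(30, 4) · 6^{1 − 6} = 27405 · 6^{−5} = 27405/7776.
As a reduced fraction: E[X] = 1015/288 ≈ 3.5243056.
Is E[X] < 1? NO.
Since E[X] ≥ 1, the first-moment bound is inconclusive at n = 30; it does NOT by itself certify R_6(4) > 30.

E[X] = 1015/288 ≈ 3.5243056; E[X] ≥ 1; first-moment method inconclusive here.


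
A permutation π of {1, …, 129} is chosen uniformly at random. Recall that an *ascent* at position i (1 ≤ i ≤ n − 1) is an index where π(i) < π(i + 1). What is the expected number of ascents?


Write X = Σ X_I over i = 1, …, 128, with X_I the indicator of one ascent.
There are 128 indicators.
For each fixed i, the pair (π(i), π(i+1)) is a uniformly random ordered pair of distinct values from {1, …, 129}; by symmetry P[π(i) < π(i+1)] = 1/2.
By linearity: E[X] = 128 · (1/2) = (129 − 1) · (1/2) = 64 ≈ 64.000000.

E[X] = 64 = 64.000000.


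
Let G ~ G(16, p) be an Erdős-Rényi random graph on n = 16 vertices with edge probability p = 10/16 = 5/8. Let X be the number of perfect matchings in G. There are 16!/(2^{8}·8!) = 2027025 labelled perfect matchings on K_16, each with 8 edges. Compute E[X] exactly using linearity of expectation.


K_16 has 16!/(2^{8}·8!) = 2027025 labelled perfect matchings.
For each such perfect matching H, let X_H = 1 if all 8 edges of H are present in G. Then P[X_H = 1] = p^{8} = (5/8)^{8} = 390625/16777216.
By linearity: E[X] = Σ_H E[X_H] = 2027025 · p^{8} = 2027025 · 390625/16777216 = 791806640625/16777216.
Numerically: E[X] ≈ 4.72e+04.

E[X] = 2027025 · (5/8)^{8} = 791806640625/16777216 ≈ 4.72e+04.


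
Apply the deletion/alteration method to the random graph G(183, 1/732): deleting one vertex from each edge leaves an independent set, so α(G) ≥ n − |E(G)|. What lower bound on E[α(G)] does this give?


E[|E(G)|] = C(183, 2)·p = 16653 · (1/732) = 91/4.
E[α(G)] ≥ n − E[|E(G)|] = 183 − 91/4 = 641/4.
Numerically: ≈ 160.250.
(This is only a lower bound; the true E[α(G)] may be larger.)

E[α(G)] ≥ 641/4 ≈ 160.250.


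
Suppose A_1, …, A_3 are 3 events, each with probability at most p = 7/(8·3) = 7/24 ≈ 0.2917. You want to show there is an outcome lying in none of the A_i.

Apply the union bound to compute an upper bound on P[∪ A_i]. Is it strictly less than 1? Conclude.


Union bound: P[∪_{i=1}^{3} A_i] ≤ Σ_i P[A_i] ≤ 3·p = 3·(7/24) = 7/8.
Numerically: 7/8 ≈ 0.8750.
Is 7/8 < 1? YES.
Since P[∪ A_i] ≤ 7/8 < 1, the complement has P[∩ A_i^c] ≥ 1 − 7/8 = 1/8 > 0, so some outcome avoids every A_i.

3·p = 7/8 ≈ 0.8750; existence CERTIFIED by the union bound.


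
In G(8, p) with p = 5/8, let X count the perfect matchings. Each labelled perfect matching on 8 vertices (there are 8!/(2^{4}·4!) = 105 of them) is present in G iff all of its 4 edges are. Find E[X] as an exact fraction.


K_8 has 8!/(2^{4}·4!) = 105 labelled perfect matchings.
For each such perfect matching H, let X_H = 1 if all 4 edges of H are present in G. Then P[X_H = 1] = p^{4} = (5/8)^{4} = 625/4096.
By linearity of expectation: E[X] = Σ_H E[X_H] = 105 · p^{4} = 105 · 625/4096 = 65625/4096.
Numerically: E[X] ≈ 16.02.

E[X] = 105 · (5/8)^{4} = 65625/4096 ≈ 16.02.


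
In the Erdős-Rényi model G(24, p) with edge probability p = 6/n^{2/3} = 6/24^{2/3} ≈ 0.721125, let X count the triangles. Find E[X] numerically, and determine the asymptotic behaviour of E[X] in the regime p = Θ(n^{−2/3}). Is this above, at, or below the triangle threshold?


Number of potential triangles: C(24, 3) = 2024.
Each occurs with probability p³ ≈ (0.721125)³ ≈ 3.75000000e-01.
By linearity: E[X] = C(24, 3)·p³ ≈ 2024 · 3.75000000e-01 ≈ 759.000000.
Since α = 2/3 < 1, p = c/n^{2/3} ≫ 1/n is above the triangle threshold p ~ 1/n. Asymptotically E[X] ~ (c³/6)·n^{3(1−α)} = (6³/6)·n^{1} → ∞; triangles are abundant w.h.p.

E[X] ≈ 759.000000; in regime p = Θ(1/n^{2/3}) E[X] diverges (above the triangle threshold p ~ 1/n).


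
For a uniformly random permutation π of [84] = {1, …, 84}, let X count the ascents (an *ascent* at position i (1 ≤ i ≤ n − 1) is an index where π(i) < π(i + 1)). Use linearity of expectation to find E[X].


Write X = Σ X_I over i = 1, …, 83, with X_I the indicator of one ascent.
There are 83 indicators.
For each fixed i, the pair (π(i), π(i+1)) is a uniformly random ordered pair of distinct values from {1, …, 84}; by symmetry P[π(i) < π(i+1)] = 1/2.
By linearity: E[X] = 83 · (1/2) = (84 − 1) · (1/2) = 83/2 ≈ 41.5000.

E[X] = 83/2 = 41.5000.


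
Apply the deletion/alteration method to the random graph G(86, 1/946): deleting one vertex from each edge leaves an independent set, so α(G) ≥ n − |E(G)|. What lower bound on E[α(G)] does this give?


E[|E(G)|] = C(86, 2)·p = 3655 · (1/946) = 85/22.
E[α(G)] ≥ n − E[|E(G)|] = 86 − 85/22 = 1807/22.
Numerically: ≈ 82.136364.
(This is only a lower bound; the true E[α(G)] may be larger.)

E[α(G)] ≥ 1807/22 ≈ 82.136364.


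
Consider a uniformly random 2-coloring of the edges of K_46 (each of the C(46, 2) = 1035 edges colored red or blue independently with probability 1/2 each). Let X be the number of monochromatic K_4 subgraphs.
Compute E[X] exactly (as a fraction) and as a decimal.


Let X = Σ_S X_S over the C(46, 4) = 163185 subsets S of size 4, where X_S = 1 if the K_4 on S is monochromatic.
For a fixed S, the K_4 on S has C(4, 2) = 6 edges. P[all 6 edges red] = (1/2)^6, and likewise for blue, so P[monochromatic] = 2·(1/2)^6 = 2^{1 − 6} = 1/32.
Summing: E[X] = C(46, 4) · 2^{1 − 6} = 163185 · 1/32 = 163185/32.
Numerically: E[X] ≈ 5099.5312.

E[X] = C(46,4)·2^(1−C(4,2)) = 163185/32 ≈ 5099.5312.


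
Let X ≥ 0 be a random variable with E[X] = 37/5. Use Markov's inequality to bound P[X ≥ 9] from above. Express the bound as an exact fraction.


μ = E[X] = 37/5, a = 9.
Markov: P[X ≥ 9] ≤ μ/a = (37/5)/9 = 37/45.
Numerically: ≈ 0.822.
(Since a = 9 > μ = 7.400, the bound 37/45 is < 1 and informative.)

P[X ≥ 9] ≤ 37/45 ≈ 0.822.


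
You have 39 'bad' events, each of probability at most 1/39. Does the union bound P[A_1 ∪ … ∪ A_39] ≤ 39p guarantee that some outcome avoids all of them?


Union bound: P[∪_{i=1}^{39} A_i] ≤ Σ_i P[A_i] ≤ 39·p = 39·(1/39) = 1.
Numerically: 1 ≈ 1.0000000.
Is 1 < 1? NO.
Since the bound 1 is ≥ 1, the union bound is uninformative here; it does NOT by itself certify existence.

39·p = 1 ≈ 1.0000000; existence NOT certified by the union bound.


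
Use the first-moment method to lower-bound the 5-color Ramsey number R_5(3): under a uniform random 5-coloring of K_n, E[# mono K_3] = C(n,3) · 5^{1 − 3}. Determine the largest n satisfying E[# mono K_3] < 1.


We need C(n, 3) · 5^{1 − 3} < 1, i.e. C(n, 3) < 5^{3 − 1} = 25.
Check values of n near the boundary:
  n = 5: C(5, 3) = 10; 10 < 25? YES
  n = 6: C(6, 3) = 20; 20 < 25? YES
  n = 7: C(7, 3) = 35; 35 < 25? NO
The largest n with C(n, 3) < 25 is n = 6 (where E[X] = 4/5 ≈ 0.800000). Hence R_5(3) > 6, i.e. R_5(3) ≥ 7.

Largest n = 6; hence R_5(3) > 6.


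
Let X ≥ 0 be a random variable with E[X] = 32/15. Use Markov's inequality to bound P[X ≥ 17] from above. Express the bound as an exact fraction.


μ = E[X] = 32/15, a = 17.
Markov: P[X ≥ 17] ≤ μ/a = (32/15)/17 = 32/255.
Numerically: ≈ 0.125490.
(Since a = 17 > μ = 2.133333, the bound 32/255 is < 1 and informative.)

P[X ≥ 17] ≤ 32/255 ≈ 0.125490.


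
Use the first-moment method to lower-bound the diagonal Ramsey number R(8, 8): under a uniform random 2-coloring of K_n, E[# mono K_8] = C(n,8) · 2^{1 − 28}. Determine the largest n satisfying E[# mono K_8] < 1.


We need C(n, 8) · 2^{1 − 28} < 1, i.e. C(n, 8) < 2^{28 − 1} = 134217728.
Check values of n near the boundary:
  n = 37: C(37, 8) = 38608020; 38608020 < 134217728? YES
  n = 38: C(38, 8) = 48903492; 48903492 < 134217728? YES
  n = 39: C(39, 8) = 61523748; 61523748 < 134217728? YES
  n = 40: C(40, 8) = 76904685; 76904685 < 134217728? YES
  n = 41: C(41, 8) = 95548245; 95548245 < 134217728? YES
  n = 42: C(42, 8) = 118030185; 118030185 < 134217728? YES
  n = 43: C(43, 8) = 145008513; 145008513 < 134217728? NO
  n = 44: C(44, 8) = 177232627; 177232627 < 134217728? NO
  n = 45: C(45, 8) = 215553195; 215553195 < 134217728? NO
The largest n with C(n, 8) < 134217728 is n = 42 (where E[X] = 118030185/134217728 ≈ 0.879). Hence R(8, 8) > 42, i.e. R(8, 8) ≥ 43.

Largest n = 42; hence R(8, 8) > 42.


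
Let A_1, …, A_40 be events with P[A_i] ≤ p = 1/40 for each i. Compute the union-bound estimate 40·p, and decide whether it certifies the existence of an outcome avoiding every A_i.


Union bound: P[∪_{i=1}^{40} A_i] ≤ Σ_i P[A_i] ≤ 40·p = 40·(1/40) = 1.
Numerically: 1 ≈ 1.0000.
Is 1 < 1? NO.
Since the bound 1 is ≥ 1, the union bound is uninformative here; it does NOT by itself certify existence.

40·p = 1 ≈ 1.0000; existence NOT certified by the union bound.


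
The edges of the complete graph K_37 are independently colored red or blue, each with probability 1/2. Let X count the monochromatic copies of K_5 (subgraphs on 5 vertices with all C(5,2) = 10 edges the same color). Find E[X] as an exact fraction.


Let X = Σ_S X_S over the C(37, 5) = 435897 subsets S of size 5, where X_S = 1 if the K_5 on S is monochromatic.
For a fixed S, the K_5 on S has C(5, 2) = 10 edges. P[all 10 edges red] = (1/2)^10, and likewise for blue, so P[monochromatic] = 2·(1/2)^10 = 2^{1 − 10} = 1/512.
By linearity of expectation: E[X] = C(37, 5) · 2^{1 − 10} = 435897 · 1/512 = 435897/512.
Numerically: E[X] ≈ 851.36133.

E[X] = C(37,5)·2^(1−C(5,2)) = 435897/512 ≈ 851.36133.


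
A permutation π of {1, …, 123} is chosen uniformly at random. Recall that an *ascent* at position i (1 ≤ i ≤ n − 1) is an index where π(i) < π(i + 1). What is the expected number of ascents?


Write X = Σ X_I over i = 1, …, 122, with X_I the indicator of one ascent.
There are 122 indicators.
For each fixed i, the pair (π(i), π(i+1)) is a uniformly random ordered pair of distinct values from {1, …, 123}; by symmetry P[π(i) < π(i+1)] = 1/2.
By linearity: E[X] = 122 · (1/2) = (123 − 1) · (1/2) = 61 ≈ 61.0000.

E[X] = 61 = 61.0000.


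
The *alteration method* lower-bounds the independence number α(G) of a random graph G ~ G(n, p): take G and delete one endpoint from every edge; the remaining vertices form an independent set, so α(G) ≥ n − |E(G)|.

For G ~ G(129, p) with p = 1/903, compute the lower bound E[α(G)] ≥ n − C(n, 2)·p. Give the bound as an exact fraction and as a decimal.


E[|E(G)|] = C(129, 2)·p = 8256 · (1/903) = 64/7.
E[α(G)] ≥ n − E[|E(G)|] = 129 − 64/7 = 839/7.
Numerically: ≈ 119.857143.
(This is only a lower bound; the true E[α(G)] may be larger.)

E[α(G)] ≥ 839/7 ≈ 119.857143.


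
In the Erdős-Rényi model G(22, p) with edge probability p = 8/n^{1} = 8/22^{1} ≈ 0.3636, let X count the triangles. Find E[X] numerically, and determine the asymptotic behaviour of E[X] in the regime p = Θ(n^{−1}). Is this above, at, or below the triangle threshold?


Number of potential triangles: C(22, 3) = 1540.
Each occurs with probability p³ ≈ (0.3636)³ ≈ 4.808415e-02.
By linearity: E[X] = C(22, 3)·p³ ≈ 1540 · 4.808415e-02 ≈ 74.0496.
Here α = 1, so p = 8/n is exactly at the triangle threshold p ~ 1/n. Asymptotically E[X] → c³/6 = 8³/6 = 256/3 ≈ 85.3333, a bounded constant. In this regime the triangle count is asymptotically Poisson(c³/6).

E[X] ≈ 74.0496; in regime p = Θ(1/n^{1}) E[X] stays bounded (at the triangle threshold p ~ 1/n).


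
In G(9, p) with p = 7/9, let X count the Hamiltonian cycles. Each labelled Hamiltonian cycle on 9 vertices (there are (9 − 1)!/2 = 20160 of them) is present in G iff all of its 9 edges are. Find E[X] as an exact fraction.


K_9 has (9 − 1)!/2 = 20160 labelled Hamiltonian cycles.
For each such Hamiltonian cycle H, let X_H = 1 if all 9 edges of H are present in G. Then P[X_H = 1] = p^{9} = (7/9)^{9} = 40353607/387420489.
By linearity: E[X] = Σ_H E[X_H] = 20160 · p^{9} = 20160 · 40353607/387420489 = 90392079680/43046721.
Numerically: E[X] ≈ 2099.86.

E[X] = 20160 · (7/9)^{9} = 90392079680/43046721 ≈ 2099.86.


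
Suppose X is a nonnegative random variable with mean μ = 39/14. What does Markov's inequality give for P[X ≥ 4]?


μ = E[X] = 39/14, a = 4.
Markov: P[X ≥ 4] ≤ μ/a = (39/14)/4 = 39/56.
Numerically: ≈ 0.696429.
(Since a = 4 > μ = 2.785714, the bound 39/56 is < 1 and informative.)

P[X ≥ 4] ≤ 39/56 ≈ 0.696429.


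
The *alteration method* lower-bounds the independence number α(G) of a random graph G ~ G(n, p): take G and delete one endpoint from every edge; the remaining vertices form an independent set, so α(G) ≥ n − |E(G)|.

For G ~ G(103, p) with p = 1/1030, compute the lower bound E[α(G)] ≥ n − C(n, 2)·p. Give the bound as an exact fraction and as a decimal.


E[|E(G)|] = C(103, 2)·p = 5253 · (1/1030) = 51/10.
E[α(G)] ≥ n − E[|E(G)|] = 103 − 51/10 = 979/10.
Numerically: ≈ 97.9000.
(This is only a lower bound; the true E[α(G)] may be larger.)

E[α(G)] ≥ 979/10 ≈ 97.9000.


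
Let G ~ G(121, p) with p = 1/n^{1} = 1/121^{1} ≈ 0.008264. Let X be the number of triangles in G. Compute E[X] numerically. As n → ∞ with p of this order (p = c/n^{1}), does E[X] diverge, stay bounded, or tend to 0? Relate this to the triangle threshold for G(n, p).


Number of potential triangles: C(121, 3) = 287980.
Each occurs with probability p³ ≈ (0.008264)³ ≈ 5.644739e-07.
By linearity: E[X] = C(121, 3)·p³ ≈ 287980 · 5.644739e-07 ≈ 0.1626.
Here α = 1, so p = 1/n is exactly at the triangle threshold p ~ 1/n. Asymptotically E[X] → c³/6 = 1³/6 = 1/6 ≈ 0.1667, a bounded constant. In this regime the triangle count is asymptotically Poisson(c³/6).

E[X] ≈ 0.1626; in regime p = Θ(1/n^{1}) E[X] stays bounded (at the triangle threshold p ~ 1/n).


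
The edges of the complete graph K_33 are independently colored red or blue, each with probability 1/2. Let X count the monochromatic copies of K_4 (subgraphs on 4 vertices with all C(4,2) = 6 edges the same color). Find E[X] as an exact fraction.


Let X = Σ_S X_S over the C(33, 4) = 40920 subsets S of size 4, where X_S = 1 if the K_4 on S is monochromatic.
For a fixed S, the K_4 on S has C(4, 2) = 6 edges. P[all 6 edges red] = (1/2)^6, and likewise for blue, so P[monochromatic] = 2·(1/2)^6 = 2^{1 − 6} = 1/32.
By linearity: E[X] = C(33, 4) · 2^{1 − 6} = 40920 · 1/32 = 5115/4.
Numerically: E[X] ≈ 1278.75000.

E[X] = C(33,4)·2^(1−C(4,2)) = 5115/4 ≈ 1278.75000.


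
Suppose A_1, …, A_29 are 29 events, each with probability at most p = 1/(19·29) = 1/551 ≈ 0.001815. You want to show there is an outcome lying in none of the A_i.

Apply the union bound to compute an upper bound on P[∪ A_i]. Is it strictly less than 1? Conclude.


Union bound: P[∪_{i=1}^{29} A_i] ≤ Σ_i P[A_i] ≤ 29·p = 29·(1/551) = 1/19.
Numerically: 1/19 ≈ 0.052632.
Is 1/19 < 1? YES.
Since P[∪ A_i] ≤ 1/19 < 1, the complement has P[∩ A_i^c] ≥ 1 − 1/19 = 18/19 > 0, so some outcome avoids every A_i.

29·p = 1/19 ≈ 0.052632; existence CERTIFIED by the union bound.


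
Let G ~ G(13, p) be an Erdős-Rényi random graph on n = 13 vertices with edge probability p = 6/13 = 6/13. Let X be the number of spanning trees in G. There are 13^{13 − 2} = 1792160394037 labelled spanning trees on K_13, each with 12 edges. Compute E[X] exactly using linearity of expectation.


K_13 has 13^{13 − 2} = 1792160394037 labelled spanning trees.
For each such spanning tree H, let X_H = 1 if all 12 edges of H are present in G. Then P[X_H = 1] = p^{12} = (6/13)^{12} = 2176782336/23298085122481.
Summing the indicators: E[X] = Σ_H E[X_H] = 1792160394037 · p^{12} = 1792160394037 · 2176782336/23298085122481 = 2176782336/13.
Numerically: E[X] ≈ 1.67445e+08.

E[X] = 1792160394037 · (6/13)^{12} = 2176782336/13 ≈ 1.67445e+08.


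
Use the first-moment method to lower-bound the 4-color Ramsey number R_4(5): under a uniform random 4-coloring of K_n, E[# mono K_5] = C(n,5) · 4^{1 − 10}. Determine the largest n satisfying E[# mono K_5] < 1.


We need C(n, 5) · 4^{1 − 10} < 1, i.e. C(n, 5) < 4^{10 − 1} = 262144.
Check values of n near the boundary:
  n = 30: C(30, 5) = 142506; 142506 < 262144? YES
  n = 31: C(31, 5) = 169911; 169911 < 262144? YES
  n = 32: C(32, 5) = 201376; 201376 < 262144? YES
  n = 33: C(33, 5) = 237336; 237336 < 262144? YES
  n = 34: C(34, 5) = 278256; 278256 < 262144? NO
  n = 35: C(35, 5) = 324632; 324632 < 262144? NO
  n = 36: C(36, 5) = 376992; 376992 < 262144? NO
The largest n with C(n, 5) < 262144 is n = 33 (where E[X] = 29667/32768 ≈ 0.9054). Hence R_4(5) > 33, i.e. R_4(5) ≥ 34.

Largest n = 33; hence R_4(5) > 33.


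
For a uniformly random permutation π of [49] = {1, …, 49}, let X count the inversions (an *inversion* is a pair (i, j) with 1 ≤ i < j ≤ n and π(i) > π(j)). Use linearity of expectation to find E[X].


Write X = Σ X_I over the C(49, 2) = 1176 pairs i < j, with X_I the indicator of one inversion.
There are 1176 indicators.
For each fixed pair i < j, the values π(i) and π(j) are two distinct elements of {1, …, 49} in uniformly random order; by symmetry P[π(i) > π(j)] = 1/2.
By linearity: E[X] = 1176 · (1/2) = C(49, 2) · (1/2) = 1176/2 = 588 ≈ 588.000000.

E[X] = 588 = 588.000000.


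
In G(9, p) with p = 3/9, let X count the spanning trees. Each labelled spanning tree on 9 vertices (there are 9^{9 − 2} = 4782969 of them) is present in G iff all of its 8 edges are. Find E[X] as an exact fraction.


K_9 has 9^{9 − 2} = 4782969 labelled spanning trees.
For each such spanning tree H, let X_H = 1 if all 8 edges of H are present in G. Then P[X_H = 1] = p^{8} = (1/3)^{8} = 1/6561.
By linearity of expectation: E[X] = Σ_H E[X_H] = 4782969 · p^{8} = 4782969 · 1/6561 = 729.
Numerically: E[X] ≈ 729.

E[X] = 4782969 · (1/3)^{8} = 729 ≈ 729.


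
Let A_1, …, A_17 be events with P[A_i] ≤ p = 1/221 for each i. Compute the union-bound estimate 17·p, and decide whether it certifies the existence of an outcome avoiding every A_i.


Union bound: P[∪_{i=1}^{17} A_i] ≤ Σ_i P[A_i] ≤ 17·p = 17·(1/221) = 1/13.
Numerically: 1/13 ≈ 0.0769.
Is 1/13 < 1? YES.
Since P[∪ A_i] ≤ 1/13 < 1, the complement has P[∩ A_i^c] ≥ 1 − 1/13 = 12/13 > 0, so some outcome avoids every A_i.

17·p = 1/13 ≈ 0.0769; existence CERTIFIED by the union bound.


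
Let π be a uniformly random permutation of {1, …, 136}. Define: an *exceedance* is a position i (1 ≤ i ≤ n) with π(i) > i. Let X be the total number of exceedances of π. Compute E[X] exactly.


Write X = Σ_{i=1}^{136} X_i, where X_i = 1_{π(i) > i}.
For each fixed i, π(i) is uniform over {1, …, 136} (marginal of a uniform permutation), so P[π(i) > i] = (n − i)/n. Summing: Σ_{i=1}^{136} (n − i)/n = (0 + 1 + … + 135)/136 = 136(136 − 1)/(2·136) = (136 − 1)/2.
Hence E[X] = Σ_{i=1}^{136} (136 − i)/136 = 135/2 ≈ 67.500000.

E[X] = 135/2 = 67.500000.


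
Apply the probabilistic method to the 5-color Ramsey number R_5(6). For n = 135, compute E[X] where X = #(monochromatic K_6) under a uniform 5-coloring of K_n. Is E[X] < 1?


E[X] = C(135, 6) · 5^{1 − 15} = 7511839335 · 5^{−14} = 7511839335/6103515625.
As a reduced fraction: E[X] = 1502367867/1220703125 ≈ 1.2307.
Is E[X] < 1? NO.
Since E[X] ≥ 1, the first-moment bound is inconclusive at n = 135; it does NOT by itself certify R_5(6) > 135.

E[X] = 1502367867/1220703125 ≈ 1.2307; E[X] ≥ 1; first-moment method inconclusive here.


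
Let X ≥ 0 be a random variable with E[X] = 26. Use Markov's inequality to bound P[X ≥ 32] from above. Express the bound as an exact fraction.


μ = E[X] = 26, a = 32.
Markov: P[X ≥ 32] ≤ μ/a = (26)/32 = 13/16.
Numerically: ≈ 0.812.
(Since a = 32 > μ = 26.000, the bound 13/16 is < 1 and informative.)

P[X ≥ 32] ≤ 13/16 ≈ 0.812.


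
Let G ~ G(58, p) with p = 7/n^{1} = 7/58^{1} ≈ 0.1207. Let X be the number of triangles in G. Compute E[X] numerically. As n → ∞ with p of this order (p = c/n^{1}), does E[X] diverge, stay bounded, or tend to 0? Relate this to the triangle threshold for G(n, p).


Number of potential triangles: C(58, 3) = 30856.
Each occurs with probability p³ ≈ (0.1207)³ ≈ 1.757965e-03.
By linearity: E[X] = C(58, 3)·p³ ≈ 30856 · 1.757965e-03 ≈ 54.2438.
Here α = 1, so p = 7/n is exactly at the triangle threshold p ~ 1/n. Asymptotically E[X] → c³/6 = 7³/6 = 343/6 ≈ 57.1667, a bounded constant. In this regime the triangle count is asymptotically Poisson(c³/6).

E[X] ≈ 54.2438; in regime p = Θ(1/n^{1}) E[X] stays bounded (at the triangle threshold p ~ 1/n).
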